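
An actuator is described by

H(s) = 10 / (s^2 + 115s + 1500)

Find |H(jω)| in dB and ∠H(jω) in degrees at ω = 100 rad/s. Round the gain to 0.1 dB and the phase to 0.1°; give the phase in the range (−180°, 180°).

Substitute s = j100:
Numerator: 10 = 10 + j0
Denominator: (j100)^2 + 115(j100) + 1500 = -8500 + j11500
|N| = √(10² + 0²) ≈ 10, ∠N ≈ 0.00°
|D| = √(8500² + 11500²) ≈ 14300, ∠D ≈ 126.47°
|H| = 10 / 14300 ≈ 0.0006993
Gain = 20 log₁₀(0.0006993) ≈ -63.11 dB
∠H = 0.00° − 126.47° = -126.47°

-63.1 dB, -126.5°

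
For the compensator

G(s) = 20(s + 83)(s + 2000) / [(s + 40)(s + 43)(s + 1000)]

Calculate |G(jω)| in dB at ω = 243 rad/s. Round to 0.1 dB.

At s = jω = j243:
zero (s+83): 83 + j243 → |·| = √(83²+243²) = √65938 ≈ 256.78, ∠ = arctan(243/83) ≈ 71.14°
zero (s+2000): 2000 + j243 → |·| = √(2000²+243²) = √4059049 ≈ 2014.7, ∠ = arctan(243/2000) ≈ 6.93°
pole (s+40): 40 + j243 → |·| = √(40²+243²) = √60649 ≈ 246.27, ∠ = arctan(243/40) ≈ 80.65°
pole (s+43): 43 + j243 → |·| = √(43²+243²) = √60898 ≈ 246.78, ∠ = arctan(243/43) ≈ 79.97°
pole (s+1000): 1000 + j243 → |·| = √(1000²+243²) = √1059049 ≈ 1029.1, ∠ = arctan(243/1000) ≈ 13.66°
|G| = 20 · 5.1733e+05 / 6.2543e+07 ≈ 0.16543
Gain = 20 log₁₀(0.16543) ≈ -15.63 dB

-15.6 dB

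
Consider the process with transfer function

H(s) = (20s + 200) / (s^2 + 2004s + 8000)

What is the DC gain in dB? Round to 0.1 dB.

-32.0 dB

H(0) = 200 / 8000 = 0.025
20 log₁₀(0.025) ≈ -32.04 dB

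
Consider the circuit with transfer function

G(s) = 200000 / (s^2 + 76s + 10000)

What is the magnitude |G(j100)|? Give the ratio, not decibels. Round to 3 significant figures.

At s = jω = j100:
quadratic: (j100)² + 76·j100 + 10000 = 0 + j7600 → |·| ≈ 7600, ∠ ≈ 90.00°
|G| = 200000 / 7600 ≈ 26.316

26.3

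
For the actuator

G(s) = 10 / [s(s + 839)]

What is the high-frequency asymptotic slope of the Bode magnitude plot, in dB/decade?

Each pole contributes −20 dB/decade at high frequency; each zero contributes +20 dB/decade.
Net: 0 zero(s) − 2 pole(s) → -40 dB/decade.

-40 dB/decade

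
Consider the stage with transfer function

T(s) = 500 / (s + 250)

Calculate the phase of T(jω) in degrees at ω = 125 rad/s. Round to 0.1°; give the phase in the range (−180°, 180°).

At s = jω = j125:
pole (s+250): 250 + j125 → |·| = √(250²+125²) = √78125 ≈ 279.51, ∠ = arctan(125/250) ≈ 26.57°
∠T = 0.00° − 26.57° = -26.57°

-26.6°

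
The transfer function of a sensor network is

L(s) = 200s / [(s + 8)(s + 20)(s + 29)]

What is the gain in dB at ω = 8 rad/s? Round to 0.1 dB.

-13.2 dB

At s = jω = j8:
zero at origin: s = j8 → |·| = 8, ∠ = 90.00°
pole (s+8): 8 + j8 → |·| = √(8²+8²) = √128 ≈ 11.314, ∠ = arctan(8/8) ≈ 45.00°
pole (s+20): 20 + j8 → |·| = √(20²+8²) = √464 ≈ 21.541, ∠ = arctan(8/20) ≈ 21.80°
pole (s+29): 29 + j8 → |·| = √(29²+8²) = √905 ≈ 30.083, ∠ = arctan(8/29) ≈ 15.42°
|L| = 200 · 8 / 7331.7 ≈ 0.21823
Gain = 20 log₁₀(0.21823) ≈ -13.22 dB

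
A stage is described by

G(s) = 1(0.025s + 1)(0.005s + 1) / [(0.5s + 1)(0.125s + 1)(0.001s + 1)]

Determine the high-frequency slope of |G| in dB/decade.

-20 dB/decade

Each pole contributes −20 dB/decade at high frequency; each zero contributes +20 dB/decade.
Net: 2 zero(s) − 3 pole(s) → -20 dB/decade.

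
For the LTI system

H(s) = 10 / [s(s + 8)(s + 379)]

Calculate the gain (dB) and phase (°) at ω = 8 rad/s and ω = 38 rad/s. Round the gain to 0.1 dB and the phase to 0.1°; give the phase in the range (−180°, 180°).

ω = 8: -70.7 dB, -136.2°; ω = 38: -95.0 dB, -173.8°

At s = jω = j8:
pole (s+8): 8 + j8 → |·| = √(8²+8²) = √128 ≈ 11.314, ∠ = arctan(8/8) ≈ 45.00°
pole (s+379): 379 + j8 → |·| = √(379²+8²) = √143705 ≈ 379.08, ∠ = arctan(8/379) ≈ 1.21°
pole at origin: |s| = 8, ∠ = 90.00° (in denominator)
|H| = 10 / 34311 ≈ 0.00029145
Gain = 20 log₁₀(0.00029145) ≈ -70.71 dB
∠H = 0.00° − 136.21° = -136.21°

At s = jω = j38:
pole (s+8): 8 + j38 → |·| = √(8²+38²) = √1508 ≈ 38.833, ∠ = arctan(38/8) ≈ 78.11°
pole (s+379): 379 + j38 → |·| = √(379²+38²) = √145085 ≈ 380.9, ∠ = arctan(38/379) ≈ 5.73°
pole at origin: |s| = 38, ∠ = 90.00° (in denominator)
|H| = 10 / 5.6208e+05 ≈ 1.7791e-05
Gain = 20 log₁₀(1.7791e-05) ≈ -95.00 dB
∠H = 0.00° − 173.84° = -173.84°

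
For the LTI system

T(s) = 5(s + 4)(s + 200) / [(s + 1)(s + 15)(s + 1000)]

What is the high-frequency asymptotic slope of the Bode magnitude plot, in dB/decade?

Each pole contributes −20 dB/decade at high frequency; each zero contributes +20 dB/decade.
Net: 2 zero(s) − 3 pole(s) → -20 dB/decade.

-20 dB/decade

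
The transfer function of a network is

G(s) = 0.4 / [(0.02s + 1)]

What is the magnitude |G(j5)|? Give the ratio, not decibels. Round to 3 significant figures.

0.398

At ω = 5 rad/s:
pole (1 + j5·0.02) = 1 + j0.1 → |·| ≈ 1.005, ∠ ≈ 5.71°
|G| = 0.4 · 1 / (1.005) ≈ 0.39801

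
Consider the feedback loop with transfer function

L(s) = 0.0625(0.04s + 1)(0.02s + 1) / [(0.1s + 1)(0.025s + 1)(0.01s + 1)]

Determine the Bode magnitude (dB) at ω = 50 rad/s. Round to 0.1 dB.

At ω = 50 rad/s:
zero (1 + j50·0.04) = 1 + j2 → |·| ≈ 2.2361, ∠ ≈ 63.43°
zero (1 + j50·0.02) = 1 + j1 → |·| ≈ 1.4142, ∠ ≈ 45.00°
pole (1 + j50·0.1) = 1 + j5 → |·| ≈ 5.099, ∠ ≈ 78.69°
pole (1 + j50·0.025) = 1 + j1.25 → |·| ≈ 1.6008, ∠ ≈ 51.34°
pole (1 + j50·0.01) = 1 + j0.5 → |·| ≈ 1.118, ∠ ≈ 26.57°
|L| = 0.0625 · 2.2361 · 1.4142 / (5.099 · 1.6008 · 1.118) ≈ 0.021658
Gain = 20 log₁₀(0.021658) ≈ -33.29 dB

-33.3 dB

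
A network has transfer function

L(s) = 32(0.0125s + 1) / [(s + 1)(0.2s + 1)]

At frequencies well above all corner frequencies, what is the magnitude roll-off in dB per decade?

Each pole contributes −20 dB/decade at high frequency; each zero contributes +20 dB/decade.
Net: 1 zero(s) − 2 pole(s) → -20 dB/decade.

-20 dB/decade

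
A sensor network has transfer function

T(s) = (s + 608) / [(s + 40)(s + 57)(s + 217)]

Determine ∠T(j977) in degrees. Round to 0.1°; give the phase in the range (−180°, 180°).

166.3°

At s = jω = j977:
zero (s+608): 608 + j977 → |·| = √(608²+977²) = √1324193 ≈ 1150.7, ∠ = arctan(977/608) ≈ 58.11°
pole (s+40): 40 + j977 → |·| = √(40²+977²) = √956129 ≈ 977.82, ∠ = arctan(977/40) ≈ 87.66°
pole (s+57): 57 + j977 → |·| = √(57²+977²) = √957778 ≈ 978.66, ∠ = arctan(977/57) ≈ 86.66°
pole (s+217): 217 + j977 → |·| = √(217²+977²) = √1001618 ≈ 1000.8, ∠ = arctan(977/217) ≈ 77.48°
∠T = 58.11° − 251.80° = -193.69° ≡ 166.31° (principal value)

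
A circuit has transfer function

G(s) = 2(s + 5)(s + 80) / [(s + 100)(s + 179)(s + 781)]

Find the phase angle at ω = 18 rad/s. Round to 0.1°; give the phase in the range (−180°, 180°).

At s = jω = j18:
zero (s+5): 5 + j18 → |·| = √(5²+18²) = √349 ≈ 18.682, ∠ = arctan(18/5) ≈ 74.48°
zero (s+80): 80 + j18 → |·| = √(80²+18²) = √6724 ≈ 82, ∠ = arctan(18/80) ≈ 12.68°
pole (s+100): 100 + j18 → |·| = √(100²+18²) = √10324 ≈ 101.61, ∠ = arctan(18/100) ≈ 10.20°
pole (s+179): 179 + j18 → |·| = √(179²+18²) = √32365 ≈ 179.9, ∠ = arctan(18/179) ≈ 5.74°
pole (s+781): 781 + j18 → |·| = √(781²+18²) = √610285 ≈ 781.21, ∠ = arctan(18/781) ≈ 1.32°
∠G = 87.16° − 17.26° = 69.90°

69.9°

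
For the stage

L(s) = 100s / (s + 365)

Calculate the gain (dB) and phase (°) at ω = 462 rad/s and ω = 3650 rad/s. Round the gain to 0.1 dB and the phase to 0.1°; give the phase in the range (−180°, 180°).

ω = 462: 37.9 dB, 38.3°; ω = 3650: 40.0 dB, 5.7°

At s = jω = j462:
zero at origin: s = j462 → |·| = 462, ∠ = 90.00°
pole (s+365): 365 + j462 → |·| = √(365²+462²) = √346669 ≈ 588.79, ∠ = arctan(462/365) ≈ 51.69°
|L| = 100 · 462 / 588.79 ≈ 78.466
Gain = 20 log₁₀(78.466) ≈ 37.89 dB
∠L = 90.00° − 51.69° = 38.31°

At s = jω = j3650:
zero at origin: s = j3650 → |·| = 3650, ∠ = 90.00°
pole (s+365): 365 + j3650 → |·| = √(365²+3650²) = √13455725 ≈ 3668.2, ∠ = arctan(3650/365) ≈ 84.29°
|L| = 100 · 3650 / 3668.2 ≈ 99.504
Gain = 20 log₁₀(99.504) ≈ 39.96 dB
∠L = 90.00° − 84.29° = 5.71°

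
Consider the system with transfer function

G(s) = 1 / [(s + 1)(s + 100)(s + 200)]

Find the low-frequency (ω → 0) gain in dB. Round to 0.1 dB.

G(0) = 1 / (1·100·200) = 5e-05
20 log₁₀(5e-05) ≈ -86.02 dB

-86.0 dB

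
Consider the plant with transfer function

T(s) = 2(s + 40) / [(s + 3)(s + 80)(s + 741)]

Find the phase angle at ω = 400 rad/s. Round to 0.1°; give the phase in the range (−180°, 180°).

At s = jω = j400:
zero (s+40): 40 + j400 → |·| = √(40²+400²) = √161600 ≈ 402, ∠ = arctan(400/40) ≈ 84.29°
pole (s+3): 3 + j400 → |·| = √(3²+400²) = √160009 ≈ 400.01, ∠ = arctan(400/3) ≈ 89.57°
pole (s+80): 80 + j400 → |·| = √(80²+400²) = √166400 ≈ 407.92, ∠ = arctan(400/80) ≈ 78.69°
pole (s+741): 741 + j400 → |·| = √(741²+400²) = √709081 ≈ 842.07, ∠ = arctan(400/741) ≈ 28.36°
∠T = 84.29° − 196.62° = -112.33°

-112.3°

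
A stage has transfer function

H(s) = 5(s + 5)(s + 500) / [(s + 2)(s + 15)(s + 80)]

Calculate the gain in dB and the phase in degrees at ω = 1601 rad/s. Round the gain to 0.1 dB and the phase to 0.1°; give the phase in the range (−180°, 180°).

-49.7 dB, -104.1°

At s = jω = j1601:
zero (s+5): 5 + j1601 → |·| = √(5²+1601²) = √2563226 ≈ 1601, ∠ = arctan(1601/5) ≈ 89.82°
zero (s+500): 500 + j1601 → |·| = √(500²+1601²) = √2813201 ≈ 1677.3, ∠ = arctan(1601/500) ≈ 72.66°
pole (s+2): 2 + j1601 → |·| = √(2²+1601²) = √2563205 ≈ 1601, ∠ = arctan(1601/2) ≈ 89.93°
pole (s+15): 15 + j1601 → |·| = √(15²+1601²) = √2563426 ≈ 1601.1, ∠ = arctan(1601/15) ≈ 89.46°
pole (s+80): 80 + j1601 → |·| = √(80²+1601²) = √2569601 ≈ 1603, ∠ = arctan(1601/80) ≈ 87.14°
|H| = 5 · 2.6854e+06 / 4.1091e+09 ≈ 0.0032676
Gain = 20 log₁₀(0.0032676) ≈ -49.72 dB
∠H = 162.48° − 266.53° = -104.05°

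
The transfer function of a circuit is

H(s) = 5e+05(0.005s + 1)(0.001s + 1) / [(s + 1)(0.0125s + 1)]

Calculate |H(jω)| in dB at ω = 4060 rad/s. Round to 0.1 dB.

At ω = 4060 rad/s:
zero (1 + j4060·0.005) = 1 + j20.3 → |·| ≈ 20.325, ∠ ≈ 87.18°
zero (1 + j4060·0.001) = 1 + j4.06 → |·| ≈ 4.1813, ∠ ≈ 76.16°
pole (1 + j4060·1) = 1 + j4060 → |·| ≈ 4060, ∠ ≈ 89.99°
pole (1 + j4060·0.0125) = 1 + j50.75 → |·| ≈ 50.76, ∠ ≈ 88.87°
|H| = 5e+05 · 20.325 · 4.1813 / (4060 · 50.76) ≈ 206.19
Gain = 20 log₁₀(206.19) ≈ 46.29 dB

46.3 dB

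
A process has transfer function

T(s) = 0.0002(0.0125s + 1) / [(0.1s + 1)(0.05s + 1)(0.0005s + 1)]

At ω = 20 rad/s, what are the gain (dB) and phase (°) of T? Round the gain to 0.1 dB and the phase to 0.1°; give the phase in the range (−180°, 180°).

-83.7 dB, -95.0°

At ω = 20 rad/s:
zero (1 + j20·0.0125) = 1 + j0.25 → |·| ≈ 1.0308, ∠ ≈ 14.04°
pole (1 + j20·0.1) = 1 + j2 → |·| ≈ 2.2361, ∠ ≈ 63.43°
pole (1 + j20·0.05) = 1 + j1 → |·| ≈ 1.4142, ∠ ≈ 45.00°
pole (1 + j20·0.0005) = 1 + j0.01 → |·| ≈ 1, ∠ ≈ 0.57°
|T| = 0.0002 · 1.0308 / (2.2361 · 1.4142 · 1) ≈ 6.5193e-05
Gain = 20 log₁₀(6.5193e-05) ≈ -83.72 dB
∠T = (14.04°) − (63.43° + 45.00° + 0.57°) = -94.96°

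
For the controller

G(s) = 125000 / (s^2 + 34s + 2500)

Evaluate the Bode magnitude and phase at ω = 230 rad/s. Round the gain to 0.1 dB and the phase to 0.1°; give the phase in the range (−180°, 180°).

7.8 dB, -171.2°

At s = jω = j230:
quadratic: (j230)² + 34·j230 + 2500 = -50400 + j7820 → |·| ≈ 51003, ∠ ≈ 171.18°
|G| = 125000 / 51003 ≈ 2.4508
Gain = 20 log₁₀(2.4508) ≈ 7.79 dB
∠G = 0.00° − 171.18° = -171.18°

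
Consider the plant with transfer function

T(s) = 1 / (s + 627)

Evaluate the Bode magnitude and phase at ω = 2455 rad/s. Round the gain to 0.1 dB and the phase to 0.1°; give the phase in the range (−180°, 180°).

-68.1 dB, -75.7°

At s = jω = j2455:
pole (s+627): 627 + j2455 → |·| = √(627²+2455²) = √6420154 ≈ 2533.8, ∠ = arctan(2455/627) ≈ 75.67°
|T| = 1 / 2533.8 ≈ 0.00039466
Gain = 20 log₁₀(0.00039466) ≈ -68.08 dB
∠T = 0.00° − 75.67° = -75.67°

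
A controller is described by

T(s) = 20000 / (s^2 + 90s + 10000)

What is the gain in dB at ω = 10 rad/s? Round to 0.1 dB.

6.1 dB

At s = jω = j10:
quadratic: (j10)² + 90·j10 + 10000 = 9900 + j900 → |·| ≈ 9940.8, ∠ ≈ 5.19°
|T| = 20000 / 9940.8 ≈ 2.0119
Gain = 20 log₁₀(2.0119) ≈ 6.07 dB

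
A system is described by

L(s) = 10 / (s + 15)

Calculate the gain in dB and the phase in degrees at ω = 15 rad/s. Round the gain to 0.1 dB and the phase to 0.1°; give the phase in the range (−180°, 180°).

-6.5 dB, -45.0°

Substitute s = j15:
Numerator: 10 = 10 + j0
Denominator: (j15) + 15 = 15 + j15
|N| = √(10² + 0²) ≈ 10, ∠N ≈ 0.00°
|D| = √(15² + 15²) ≈ 21.213, ∠D ≈ 45.00°
|L| = 10 / 21.213 ≈ 0.47141
Gain = 20 log₁₀(0.47141) ≈ -6.53 dB
∠L = 0.00° − 45.00° = -45.00°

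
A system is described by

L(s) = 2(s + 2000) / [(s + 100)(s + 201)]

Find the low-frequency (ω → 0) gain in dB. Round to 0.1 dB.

-14.0 dB

L(0) = 2·2000 / (100·201) ≈ 0.199
20 log₁₀(0.199) ≈ -14.02 dB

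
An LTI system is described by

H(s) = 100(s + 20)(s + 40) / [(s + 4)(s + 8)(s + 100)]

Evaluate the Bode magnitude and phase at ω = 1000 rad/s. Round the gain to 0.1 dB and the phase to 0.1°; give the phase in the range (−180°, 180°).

At s = jω = j1000:
zero (s+20): 20 + j1000 → |·| = √(20²+1000²) = √1000400 ≈ 1000.2, ∠ = arctan(1000/20) ≈ 88.85°
zero (s+40): 40 + j1000 → |·| = √(40²+1000²) = √1001600 ≈ 1000.8, ∠ = arctan(1000/40) ≈ 87.71°
pole (s+4): 4 + j1000 → |·| = √(4²+1000²) = √1000016 ≈ 1000, ∠ = arctan(1000/4) ≈ 89.77°
pole (s+8): 8 + j1000 → |·| = √(8²+1000²) = √1000064 ≈ 1000, ∠ = arctan(1000/8) ≈ 89.54°
pole (s+100): 100 + j1000 → |·| = √(100²+1000²) = √1010000 ≈ 1005, ∠ = arctan(1000/100) ≈ 84.29°
|H| = 100 · 1.001e+06 / 1.005e+09 ≈ 0.099602
Gain = 20 log₁₀(0.099602) ≈ -20.03 dB
∠H = 176.56° − 263.60° = -87.04°

-20.0 dB, -87.0°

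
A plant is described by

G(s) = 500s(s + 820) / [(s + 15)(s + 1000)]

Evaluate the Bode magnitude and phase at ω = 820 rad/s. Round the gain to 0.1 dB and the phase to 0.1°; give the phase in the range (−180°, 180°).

53.0 dB, 6.7°

At s = jω = j820:
zero (s+820): 820 + j820 → |·| = √(820²+820²) = √1344800 ≈ 1159.7, ∠ = arctan(820/820) ≈ 45.00°
zero at origin: s = j820 → |·| = 820, ∠ = 90.00°
pole (s+15): 15 + j820 → |·| = √(15²+820²) = √672625 ≈ 820.14, ∠ = arctan(820/15) ≈ 88.95°
pole (s+1000): 1000 + j820 → |·| = √(1000²+820²) = √1672400 ≈ 1293.2, ∠ = arctan(820/1000) ≈ 39.35°
|G| = 500 · 9.5095e+05 / 1.0606e+06 ≈ 448.31
Gain = 20 log₁₀(448.31) ≈ 53.03 dB
∠G = 135.00° − 128.30° = 6.70°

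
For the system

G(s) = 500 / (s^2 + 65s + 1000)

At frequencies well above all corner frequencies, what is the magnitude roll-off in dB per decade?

-40 dB/decade

Each pole contributes −20 dB/decade at high frequency; each zero contributes +20 dB/decade.
Net: 0 zero(s) − 2 pole(s) → -40 dB/decade.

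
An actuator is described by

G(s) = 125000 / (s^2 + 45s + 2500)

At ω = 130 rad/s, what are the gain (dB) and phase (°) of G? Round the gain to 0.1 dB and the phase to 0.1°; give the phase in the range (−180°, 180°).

18.1 dB, -157.9°

At s = jω = j130:
quadratic: (j130)² + 45·j130 + 2500 = -14400 + j5850 → |·| ≈ 15543, ∠ ≈ 157.89°
|G| = 125000 / 15543 ≈ 8.0422
Gain = 20 log₁₀(8.0422) ≈ 18.11 dB
∠G = 0.00° − 157.89° = -157.89°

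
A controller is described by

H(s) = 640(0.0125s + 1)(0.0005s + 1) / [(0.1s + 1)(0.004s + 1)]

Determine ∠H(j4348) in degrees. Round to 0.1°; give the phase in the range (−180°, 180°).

At ω = 4348 rad/s:
zero (1 + j4348·0.0125) = 1 + j54.35 → |·| ≈ 54.359, ∠ ≈ 88.95°
zero (1 + j4348·0.0005) = 1 + j2.174 → |·| ≈ 2.393, ∠ ≈ 65.30°
pole (1 + j4348·0.1) = 1 + j434.8 → |·| ≈ 434.8, ∠ ≈ 89.87°
pole (1 + j4348·0.004) = 1 + j17.392 → |·| ≈ 17.421, ∠ ≈ 86.71°
∠H = (88.95° + 65.30°) − (89.87° + 86.71°) = -22.33°

-22.3°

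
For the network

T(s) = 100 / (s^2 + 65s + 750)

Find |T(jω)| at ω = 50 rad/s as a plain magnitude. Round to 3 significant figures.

0.0271

Substitute s = j50:
Numerator: 100 = 100 + j0
Denominator: (j50)^2 + 65(j50) + 750 = -1750 + j3250
|N| = √(100² + 0²) ≈ 100, ∠N ≈ 0.00°
|D| = √(1750² + 3250²) ≈ 3691.2, ∠D ≈ 118.30°
|T| = 100 / 3691.2 ≈ 0.027091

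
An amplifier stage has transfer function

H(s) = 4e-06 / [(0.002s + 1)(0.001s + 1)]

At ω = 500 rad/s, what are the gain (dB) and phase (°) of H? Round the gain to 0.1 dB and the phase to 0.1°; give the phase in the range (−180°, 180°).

-111.9 dB, -71.6°

At ω = 500 rad/s:
pole (1 + j500·0.002) = 1 + j1 → |·| ≈ 1.4142, ∠ ≈ 45.00°
pole (1 + j500·0.001) = 1 + j0.5 → |·| ≈ 1.118, ∠ ≈ 26.57°
|H| = 4e-06 · 1 / (1.4142 · 1.118) ≈ 2.5299e-06
Gain = 20 log₁₀(2.5299e-06) ≈ -111.94 dB
∠H = (0°) − (45.00° + 26.57°) = -71.57°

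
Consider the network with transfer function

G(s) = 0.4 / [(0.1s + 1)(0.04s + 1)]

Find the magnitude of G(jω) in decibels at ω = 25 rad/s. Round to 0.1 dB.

-19.6 dB

At ω = 25 rad/s:
pole (1 + j25·0.1) = 1 + j2.5 → |·| ≈ 2.6926, ∠ ≈ 68.20°
pole (1 + j25·0.04) = 1 + j1 → |·| ≈ 1.4142, ∠ ≈ 45.00°
|G| = 0.4 · 1 / (2.6926 · 1.4142) ≈ 0.10505
Gain = 20 log₁₀(0.10505) ≈ -19.57 dB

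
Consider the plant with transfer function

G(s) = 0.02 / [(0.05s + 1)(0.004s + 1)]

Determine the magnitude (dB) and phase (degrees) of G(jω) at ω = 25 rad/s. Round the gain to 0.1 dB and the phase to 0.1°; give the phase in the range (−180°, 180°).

-38.1 dB, -57.1°

At ω = 25 rad/s:
pole (1 + j25·0.05) = 1 + j1.25 → |·| ≈ 1.6008, ∠ ≈ 51.34°
pole (1 + j25·0.004) = 1 + j0.1 → |·| ≈ 1.005, ∠ ≈ 5.71°
|G| = 0.02 · 1 / (1.6008 · 1.005) ≈ 0.012432
Gain = 20 log₁₀(0.012432) ≈ -38.11 dB
∠G = (0°) − (51.34° + 5.71°) = -57.05°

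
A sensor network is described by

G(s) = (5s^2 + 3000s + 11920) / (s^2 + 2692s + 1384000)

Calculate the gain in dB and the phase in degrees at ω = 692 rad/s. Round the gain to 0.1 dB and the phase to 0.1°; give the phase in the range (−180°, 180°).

3.7 dB, 74.8°

Substitute s = j692:
Numerator: 5(j692)^2 + 3000(j692) + 11920 = -2382400 + j2076000
Denominator: (j692)^2 + 2692(j692) + 1384000 = 905136 + j1862864
|N| = √(2382400² + 2076000²) ≈ 3.16e+06, ∠N ≈ 138.93°
|D| = √(905136² + 1862864²) ≈ 2.0711e+06, ∠D ≈ 64.09°
|G| = 3.16e+06 / 2.0711e+06 ≈ 1.5258
Gain = 20 log₁₀(1.5258) ≈ 3.67 dB
∠G = 138.93° − 64.09° = 74.84°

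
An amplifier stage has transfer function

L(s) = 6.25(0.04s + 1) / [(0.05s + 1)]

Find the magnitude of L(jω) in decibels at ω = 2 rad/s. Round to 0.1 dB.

At ω = 2 rad/s:
zero (1 + j2·0.04) = 1 + j0.08 → |·| ≈ 1.0032, ∠ ≈ 4.57°
pole (1 + j2·0.05) = 1 + j0.1 → |·| ≈ 1.005, ∠ ≈ 5.71°
|L| = 6.25 · 1.0032 / (1.005) ≈ 6.2388
Gain = 20 log₁₀(6.2388) ≈ 15.90 dB

15.9 dB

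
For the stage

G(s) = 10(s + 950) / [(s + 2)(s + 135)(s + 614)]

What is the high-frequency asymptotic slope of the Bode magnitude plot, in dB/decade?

-40 dB/decade

Each pole contributes −20 dB/decade at high frequency; each zero contributes +20 dB/decade.
Net: 1 zero(s) − 3 pole(s) → -40 dB/decade.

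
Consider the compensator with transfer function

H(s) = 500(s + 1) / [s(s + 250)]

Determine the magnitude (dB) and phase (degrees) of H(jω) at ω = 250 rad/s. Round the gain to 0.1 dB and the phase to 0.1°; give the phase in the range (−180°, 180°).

At s = jω = j250:
zero (s+1): 1 + j250 → |·| = √(1²+250²) = √62501 ≈ 250, ∠ = arctan(250/1) ≈ 89.77°
pole (s+250): 250 + j250 → |·| = √(250²+250²) = √125000 ≈ 353.55, ∠ = arctan(250/250) ≈ 45.00°
pole at origin: |s| = 250, ∠ = 90.00° (in denominator)
|H| = 500 · 250 / 88388 ≈ 1.4142
Gain = 20 log₁₀(1.4142) ≈ 3.01 dB
∠H = 89.77° − 135.00° = -45.23°

3.0 dB, -45.2°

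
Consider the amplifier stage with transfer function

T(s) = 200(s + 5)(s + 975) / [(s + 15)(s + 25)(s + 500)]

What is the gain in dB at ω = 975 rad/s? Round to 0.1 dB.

At s = jω = j975:
zero (s+5): 5 + j975 → |·| = √(5²+975²) = √950650 ≈ 975.01, ∠ = arctan(975/5) ≈ 89.71°
zero (s+975): 975 + j975 → |·| = √(975²+975²) = √1901250 ≈ 1378.9, ∠ = arctan(975/975) ≈ 45.00°
pole (s+15): 15 + j975 → |·| = √(15²+975²) = √950850 ≈ 975.12, ∠ = arctan(975/15) ≈ 89.12°
pole (s+25): 25 + j975 → |·| = √(25²+975²) = √951250 ≈ 975.32, ∠ = arctan(975/25) ≈ 88.53°
pole (s+500): 500 + j975 → |·| = √(500²+975²) = √1200625 ≈ 1095.7, ∠ = arctan(975/500) ≈ 62.85°
|T| = 200 · 1.3444e+06 / 1.0421e+09 ≈ 0.25802
Gain = 20 log₁₀(0.25802) ≈ -11.77 dB

-11.8 dB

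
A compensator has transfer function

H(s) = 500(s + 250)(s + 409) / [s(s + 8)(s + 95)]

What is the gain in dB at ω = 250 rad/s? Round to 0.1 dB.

14.1 dB

At s = jω = j250:
zero (s+250): 250 + j250 → |·| = √(250²+250²) = √125000 ≈ 353.55, ∠ = arctan(250/250) ≈ 45.00°
zero (s+409): 409 + j250 → |·| = √(409²+250²) = √229781 ≈ 479.35, ∠ = arctan(250/409) ≈ 31.44°
pole (s+8): 8 + j250 → |·| = √(8²+250²) = √62564 ≈ 250.13, ∠ = arctan(250/8) ≈ 88.17°
pole (s+95): 95 + j250 → |·| = √(95²+250²) = √71525 ≈ 267.44, ∠ = arctan(250/95) ≈ 69.19°
pole at origin: |s| = 250, ∠ = 90.00° (in denominator)
|H| = 500 · 1.6947e+05 / 1.6724e+07 ≈ 5.0667
Gain = 20 log₁₀(5.0667) ≈ 14.09 dB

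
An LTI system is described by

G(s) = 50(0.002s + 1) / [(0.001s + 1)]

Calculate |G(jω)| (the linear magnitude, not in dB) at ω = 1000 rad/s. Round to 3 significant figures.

At ω = 1000 rad/s:
zero (1 + j1000·0.002) = 1 + j2 → |·| ≈ 2.2361, ∠ ≈ 63.43°
pole (1 + j1000·0.001) = 1 + j1 → |·| ≈ 1.4142, ∠ ≈ 45.00°
|G| = 50 · 2.2361 / (1.4142) ≈ 79.059

79.1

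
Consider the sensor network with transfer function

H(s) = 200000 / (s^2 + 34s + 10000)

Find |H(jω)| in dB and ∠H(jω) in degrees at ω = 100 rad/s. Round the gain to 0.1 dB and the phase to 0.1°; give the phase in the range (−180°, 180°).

At s = jω = j100:
quadratic: (j100)² + 34·j100 + 10000 = 0 + j3400 → |·| ≈ 3400, ∠ ≈ 90.00°
|H| = 200000 / 3400 ≈ 58.824
Gain = 20 log₁₀(58.824) ≈ 35.39 dB
∠H = 0.00° − 90.00° = -90.00°

35.4 dB, -90.0°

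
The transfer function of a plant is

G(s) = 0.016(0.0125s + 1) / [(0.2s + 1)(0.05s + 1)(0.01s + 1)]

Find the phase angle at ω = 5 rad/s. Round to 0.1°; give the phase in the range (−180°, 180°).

At ω = 5 rad/s:
zero (1 + j5·0.0125) = 1 + j0.0625 → |·| ≈ 1.002, ∠ ≈ 3.58°
pole (1 + j5·0.2) = 1 + j1 → |·| ≈ 1.4142, ∠ ≈ 45.00°
pole (1 + j5·0.05) = 1 + j0.25 → |·| ≈ 1.0308, ∠ ≈ 14.04°
pole (1 + j5·0.01) = 1 + j0.05 → |·| ≈ 1.0012, ∠ ≈ 2.86°
∠G = (3.58°) − (45.00° + 14.04° + 2.86°) = -58.32°

-58.3°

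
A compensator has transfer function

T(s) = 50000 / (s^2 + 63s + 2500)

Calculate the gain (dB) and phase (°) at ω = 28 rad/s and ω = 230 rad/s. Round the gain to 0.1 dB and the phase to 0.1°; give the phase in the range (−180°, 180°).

ω = 28: 26.2 dB, -45.8°; ω = 230: -0.4 dB, -164.0°

At s = jω = j28:
quadratic: (j28)² + 63·j28 + 2500 = 1716 + j1764 → |·| ≈ 2461, ∠ ≈ 45.79°
|T| = 50000 / 2461 ≈ 20.317
Gain = 20 log₁₀(20.317) ≈ 26.16 dB
∠T = 0.00° − 45.79° = -45.79°

At s = jω = j230:
quadratic: (j230)² + 63·j230 + 2500 = -50400 + j14490 → |·| ≈ 52442, ∠ ≈ 163.96°
|T| = 50000 / 52442 ≈ 0.95343
Gain = 20 log₁₀(0.95343) ≈ -0.41 dB
∠T = 0.00° − 163.96° = -163.96°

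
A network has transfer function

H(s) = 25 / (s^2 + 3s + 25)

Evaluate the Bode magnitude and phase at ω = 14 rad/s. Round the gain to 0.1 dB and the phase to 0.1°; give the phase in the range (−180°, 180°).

At s = jω = j14:
quadratic: (j14)² + 3·j14 + 25 = -171 + j42 → |·| ≈ 176.08, ∠ ≈ 166.20°
|H| = 25 / 176.08 ≈ 0.14198
Gain = 20 log₁₀(0.14198) ≈ -16.96 dB
∠H = 0.00° − 166.20° = -166.20°

-17.0 dB, -166.2°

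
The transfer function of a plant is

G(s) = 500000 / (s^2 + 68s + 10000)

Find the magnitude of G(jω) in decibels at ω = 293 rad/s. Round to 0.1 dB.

At s = jω = j293:
quadratic: (j293)² + 68·j293 + 10000 = -75849 + j19924 → |·| ≈ 78422, ∠ ≈ 165.28°
|G| = 500000 / 78422 ≈ 6.3758
Gain = 20 log₁₀(6.3758) ≈ 16.09 dB

16.1 dB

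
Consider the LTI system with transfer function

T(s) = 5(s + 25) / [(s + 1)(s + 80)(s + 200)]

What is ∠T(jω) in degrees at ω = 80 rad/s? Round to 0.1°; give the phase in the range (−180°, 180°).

At s = jω = j80:
zero (s+25): 25 + j80 → |·| = √(25²+80²) = √7025 ≈ 83.815, ∠ = arctan(80/25) ≈ 72.65°
pole (s+1): 1 + j80 → |·| = √(1²+80²) = √6401 ≈ 80.006, ∠ = arctan(80/1) ≈ 89.28°
pole (s+80): 80 + j80 → |·| = √(80²+80²) = √12800 ≈ 113.14, ∠ = arctan(80/80) ≈ 45.00°
pole (s+200): 200 + j80 → |·| = √(200²+80²) = √46400 ≈ 215.41, ∠ = arctan(80/200) ≈ 21.80°
∠T = 72.65° − 156.08° = -83.43°

-83.4°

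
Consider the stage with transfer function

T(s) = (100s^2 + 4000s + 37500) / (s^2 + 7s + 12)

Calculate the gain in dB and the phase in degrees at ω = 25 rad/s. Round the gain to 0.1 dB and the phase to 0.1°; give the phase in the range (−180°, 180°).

44.2 dB, -60.0°

Substitute s = j25:
Numerator: 100(j25)^2 + 4000(j25) + 37500 = -25000 + j100000
Denominator: (j25)^2 + 7(j25) + 12 = -613 + j175
|N| = √(25000² + 100000²) ≈ 1.0308e+05, ∠N ≈ 104.04°
|D| = √(613² + 175²) ≈ 637.49, ∠D ≈ 164.07°
|T| = 1.0308e+05 / 637.49 ≈ 161.7
Gain = 20 log₁₀(161.7) ≈ 44.17 dB
∠T = 104.04° − 164.07° = -60.03°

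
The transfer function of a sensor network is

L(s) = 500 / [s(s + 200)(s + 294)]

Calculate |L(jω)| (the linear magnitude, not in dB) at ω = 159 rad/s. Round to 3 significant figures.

3.68e-05

At s = jω = j159:
pole (s+200): 200 + j159 → |·| = √(200²+159²) = √65281 ≈ 255.5, ∠ = arctan(159/200) ≈ 38.48°
pole (s+294): 294 + j159 → |·| = √(294²+159²) = √111717 ≈ 334.24, ∠ = arctan(159/294) ≈ 28.41°
pole at origin: |s| = 159, ∠ = 90.00° (in denominator)
|L| = 500 / 1.3578e+07 ≈ 3.6824e-05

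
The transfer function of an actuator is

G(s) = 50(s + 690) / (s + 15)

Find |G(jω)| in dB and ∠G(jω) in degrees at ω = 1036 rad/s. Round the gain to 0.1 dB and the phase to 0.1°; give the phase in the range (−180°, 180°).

At s = jω = j1036:
zero (s+690): 690 + j1036 → |·| = √(690²+1036²) = √1549396 ≈ 1244.7, ∠ = arctan(1036/690) ≈ 56.34°
pole (s+15): 15 + j1036 → |·| = √(15²+1036²) = √1073521 ≈ 1036.1, ∠ = arctan(1036/15) ≈ 89.17°
|G| = 50 · 1244.7 / 1036.1 ≈ 60.067
Gain = 20 log₁₀(60.067) ≈ 35.57 dB
∠G = 56.34° − 89.17° = -32.83°

35.6 dB, -32.8°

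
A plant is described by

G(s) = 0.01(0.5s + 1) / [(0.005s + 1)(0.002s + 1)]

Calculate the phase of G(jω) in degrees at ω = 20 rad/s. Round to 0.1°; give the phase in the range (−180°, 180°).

76.3°

At ω = 20 rad/s:
zero (1 + j20·0.5) = 1 + j10 → |·| ≈ 10.05, ∠ ≈ 84.29°
pole (1 + j20·0.005) = 1 + j0.1 → |·| ≈ 1.005, ∠ ≈ 5.71°
pole (1 + j20·0.002) = 1 + j0.04 → |·| ≈ 1.0008, ∠ ≈ 2.29°
∠G = (84.29°) − (5.71° + 2.29°) = 76.29°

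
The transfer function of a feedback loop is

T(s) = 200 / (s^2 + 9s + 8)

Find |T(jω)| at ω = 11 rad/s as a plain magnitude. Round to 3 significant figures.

1.33

Substitute s = j11:
Numerator: 200 = 200 + j0
Denominator: (j11)^2 + 9(j11) + 8 = -113 + j99
|N| = √(200² + 0²) ≈ 200, ∠N ≈ 0.00°
|D| = √(113² + 99²) ≈ 150.23, ∠D ≈ 138.78°
|T| = 200 / 150.23 ≈ 1.3313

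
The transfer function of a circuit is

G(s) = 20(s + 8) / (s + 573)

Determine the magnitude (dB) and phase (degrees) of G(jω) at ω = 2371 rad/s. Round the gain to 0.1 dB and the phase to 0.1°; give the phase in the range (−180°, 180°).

At s = jω = j2371:
zero (s+8): 8 + j2371 → |·| = √(8²+2371²) = √5621705 ≈ 2371, ∠ = arctan(2371/8) ≈ 89.81°
pole (s+573): 573 + j2371 → |·| = √(573²+2371²) = √5949970 ≈ 2439.3, ∠ = arctan(2371/573) ≈ 76.41°
|G| = 20 · 2371 / 2439.3 ≈ 19.44
Gain = 20 log₁₀(19.44) ≈ 25.77 dB
∠G = 89.81° − 76.41° = 13.40°

25.8 dB, 13.4°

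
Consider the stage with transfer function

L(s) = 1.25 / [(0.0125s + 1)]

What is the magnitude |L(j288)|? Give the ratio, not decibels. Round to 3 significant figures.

0.335

At ω = 288 rad/s:
pole (1 + j288·0.0125) = 1 + j3.6 → |·| ≈ 3.7363, ∠ ≈ 74.48°
|L| = 1.25 · 1 / (3.7363) ≈ 0.33456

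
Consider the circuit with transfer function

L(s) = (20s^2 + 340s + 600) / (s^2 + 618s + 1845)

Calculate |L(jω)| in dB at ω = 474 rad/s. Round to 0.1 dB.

Substitute s = j474:
Numerator: 20(j474)^2 + 340(j474) + 600 = -4492920 + j161160
Denominator: (j474)^2 + 618(j474) + 1845 = -222831 + j292932
|N| = √(4492920² + 161160²) ≈ 4.4958e+06, ∠N ≈ 177.95°
|D| = √(222831² + 292932²) ≈ 3.6805e+05, ∠D ≈ 127.26°
|L| = 4.4958e+06 / 3.6805e+05 ≈ 12.215
Gain = 20 log₁₀(12.215) ≈ 21.74 dB

21.7 dB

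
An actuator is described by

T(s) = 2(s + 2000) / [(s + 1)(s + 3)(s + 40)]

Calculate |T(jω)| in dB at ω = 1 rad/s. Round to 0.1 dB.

27.0 dB

At s = jω = j1:
zero (s+2000): 2000 + j1 → |·| = √(2000²+1²) = √4000001 ≈ 2000, ∠ = arctan(1/2000) ≈ 0.03°
pole (s+1): 1 + j1 → |·| = √(1²+1²) = √2 ≈ 1.4142, ∠ = arctan(1/1) ≈ 45.00°
pole (s+3): 3 + j1 → |·| = √(3²+1²) = √10 ≈ 3.1623, ∠ = arctan(1/3) ≈ 18.43°
pole (s+40): 40 + j1 → |·| = √(40²+1²) = √1601 ≈ 40.012, ∠ = arctan(1/40) ≈ 1.43°
|T| = 2 · 2000 / 178.94 ≈ 22.354
Gain = 20 log₁₀(22.354) ≈ 26.99 dB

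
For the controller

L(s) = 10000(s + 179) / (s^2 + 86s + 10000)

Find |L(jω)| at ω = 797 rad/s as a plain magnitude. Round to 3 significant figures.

13.0

At s = jω = j797:
zero (s+179): 179 + j797 → |·| = √(179²+797²) = √667250 ≈ 816.85, ∠ = arctan(797/179) ≈ 77.34°
quadratic: (j797)² + 86·j797 + 10000 = -625209 + j68542 → |·| ≈ 6.2895e+05, ∠ ≈ 173.74°
|L| = 10000 · 816.85 / 6.2895e+05 ≈ 12.988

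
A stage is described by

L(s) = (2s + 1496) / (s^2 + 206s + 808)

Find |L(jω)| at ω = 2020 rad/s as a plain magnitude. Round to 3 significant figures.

Substitute s = j2020:
Numerator: 2(j2020) + 1496 = 1496 + j4040
Denominator: (j2020)^2 + 206(j2020) + 808 = -4079592 + j416120
|N| = √(1496² + 4040²) ≈ 4308.1, ∠N ≈ 69.68°
|D| = √(4079592² + 416120²) ≈ 4.1008e+06, ∠D ≈ 174.18°
|L| = 4308.1 / 4.1008e+06 ≈ 0.0010506

0.00105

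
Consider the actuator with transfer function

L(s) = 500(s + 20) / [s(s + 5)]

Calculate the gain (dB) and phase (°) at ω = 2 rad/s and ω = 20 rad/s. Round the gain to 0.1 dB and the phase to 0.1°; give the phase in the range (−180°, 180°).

ω = 2: 59.4 dB, -106.1°; ω = 20: 30.7 dB, -121.0°

At s = jω = j2:
zero (s+20): 20 + j2 → |·| = √(20²+2²) = √404 ≈ 20.1, ∠ = arctan(2/20) ≈ 5.71°
pole (s+5): 5 + j2 → |·| = √(5²+2²) = √29 ≈ 5.3852, ∠ = arctan(2/5) ≈ 21.80°
pole at origin: |s| = 2, ∠ = 90.00° (in denominator)
|L| = 500 · 20.1 / 10.77 ≈ 933.15
Gain = 20 log₁₀(933.15) ≈ 59.40 dB
∠L = 5.71° − 111.80° = -106.09°

At s = jω = j20:
zero (s+20): 20 + j20 → |·| = √(20²+20²) = √800 ≈ 28.284, ∠ = arctan(20/20) ≈ 45.00°
pole (s+5): 5 + j20 → |·| = √(5²+20²) = √425 ≈ 20.616, ∠ = arctan(20/5) ≈ 75.96°
pole at origin: |s| = 20, ∠ = 90.00° (in denominator)
|L| = 500 · 28.284 / 412.32 ≈ 34.299
Gain = 20 log₁₀(34.299) ≈ 30.71 dB
∠L = 45.00° − 165.96° = -120.96°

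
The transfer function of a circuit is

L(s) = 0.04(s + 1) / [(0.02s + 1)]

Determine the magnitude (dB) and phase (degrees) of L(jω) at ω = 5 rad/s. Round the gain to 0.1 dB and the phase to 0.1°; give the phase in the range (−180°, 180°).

-13.9 dB, 73.0°

At ω = 5 rad/s:
zero (1 + j5·1) = 1 + j5 → |·| ≈ 5.099, ∠ ≈ 78.69°
pole (1 + j5·0.02) = 1 + j0.1 → |·| ≈ 1.005, ∠ ≈ 5.71°
|L| = 0.04 · 5.099 / (1.005) ≈ 0.20295
Gain = 20 log₁₀(0.20295) ≈ -13.85 dB
∠L = (78.69°) − (5.71°) = 72.98°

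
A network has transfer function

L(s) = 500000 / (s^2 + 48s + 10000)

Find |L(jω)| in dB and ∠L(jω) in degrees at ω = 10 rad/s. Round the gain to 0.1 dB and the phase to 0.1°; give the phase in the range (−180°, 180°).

34.1 dB, -2.8°

At s = jω = j10:
quadratic: (j10)² + 48·j10 + 10000 = 9900 + j480 → |·| ≈ 9911.6, ∠ ≈ 2.78°
|L| = 500000 / 9911.6 ≈ 50.446
Gain = 20 log₁₀(50.446) ≈ 34.06 dB
∠L = 0.00° − 2.78° = -2.78°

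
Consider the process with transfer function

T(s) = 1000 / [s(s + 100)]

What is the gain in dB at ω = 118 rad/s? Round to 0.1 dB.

-25.2 dB

At s = jω = j118:
pole (s+100): 100 + j118 → |·| = √(100²+118²) = √23924 ≈ 154.67, ∠ = arctan(118/100) ≈ 49.72°
pole at origin: |s| = 118, ∠ = 90.00° (in denominator)
|T| = 1000 / 18251 ≈ 0.054792
Gain = 20 log₁₀(0.054792) ≈ -25.23 dB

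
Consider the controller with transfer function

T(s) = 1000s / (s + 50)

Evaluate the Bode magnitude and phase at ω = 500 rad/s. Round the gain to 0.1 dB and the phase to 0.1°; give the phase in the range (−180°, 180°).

60.0 dB, 5.7°

At s = jω = j500:
zero at origin: s = j500 → |·| = 500, ∠ = 90.00°
pole (s+50): 50 + j500 → |·| = √(50²+500²) = √252500 ≈ 502.49, ∠ = arctan(500/50) ≈ 84.29°
|T| = 1000 · 500 / 502.49 ≈ 995.04
Gain = 20 log₁₀(995.04) ≈ 59.96 dB
∠T = 90.00° − 84.29° = 5.71°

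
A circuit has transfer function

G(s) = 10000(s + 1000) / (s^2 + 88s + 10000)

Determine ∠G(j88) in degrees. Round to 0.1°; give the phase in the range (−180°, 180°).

At s = jω = j88:
zero (s+1000): 1000 + j88 → |·| = √(1000²+88²) = √1007744 ≈ 1003.9, ∠ = arctan(88/1000) ≈ 5.03°
quadratic: (j88)² + 88·j88 + 10000 = 2256 + j7744 → |·| ≈ 8065.9, ∠ ≈ 73.76°
∠G = 5.03° − 73.76° = -68.73°

-68.7°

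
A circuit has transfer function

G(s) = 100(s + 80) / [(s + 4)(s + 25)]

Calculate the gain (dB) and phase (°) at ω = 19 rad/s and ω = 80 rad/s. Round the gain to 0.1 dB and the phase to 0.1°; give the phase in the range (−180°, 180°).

At s = jω = j19:
zero (s+80): 80 + j19 → |·| = √(80²+19²) = √6761 ≈ 82.225, ∠ = arctan(19/80) ≈ 13.36°
pole (s+4): 4 + j19 → |·| = √(4²+19²) = √377 ≈ 19.416, ∠ = arctan(19/4) ≈ 78.11°
pole (s+25): 25 + j19 → |·| = √(25²+19²) = √986 ≈ 31.401, ∠ = arctan(19/25) ≈ 37.23°
|G| = 100 · 82.225 / 609.68 ≈ 13.487
Gain = 20 log₁₀(13.487) ≈ 22.60 dB
∠G = 13.36° − 115.34° = -101.98°

At s = jω = j80:
zero (s+80): 80 + j80 → |·| = √(80²+80²) = √12800 ≈ 113.14, ∠ = arctan(80/80) ≈ 45.00°
pole (s+4): 4 + j80 → |·| = √(4²+80²) = √6416 ≈ 80.1, ∠ = arctan(80/4) ≈ 87.14°
pole (s+25): 25 + j80 → |·| = √(25²+80²) = √7025 ≈ 83.815, ∠ = arctan(80/25) ≈ 72.65°
|G| = 100 · 113.14 / 6713.6 ≈ 1.6852
Gain = 20 log₁₀(1.6852) ≈ 4.53 dB
∠G = 45.00° − 159.79° = -114.79°

ω = 19: 22.6 dB, -102.0°; ω = 80: 4.5 dB, -114.8°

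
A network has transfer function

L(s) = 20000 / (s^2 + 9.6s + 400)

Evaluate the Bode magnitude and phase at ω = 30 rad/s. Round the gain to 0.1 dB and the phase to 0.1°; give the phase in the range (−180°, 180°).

30.8 dB, -150.1°

At s = jω = j30:
quadratic: (j30)² + 9.6·j30 + 400 = -500 + j288 → |·| ≈ 577.01, ∠ ≈ 150.06°
|L| = 20000 / 577.01 ≈ 34.661
Gain = 20 log₁₀(34.661) ≈ 30.80 dB
∠L = 0.00° − 150.06° = -150.06°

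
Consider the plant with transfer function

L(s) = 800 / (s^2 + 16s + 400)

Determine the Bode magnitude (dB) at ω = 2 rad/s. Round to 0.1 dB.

6.1 dB

At s = jω = j2:
quadratic: (j2)² + 16·j2 + 400 = 396 + j32 → |·| ≈ 397.29, ∠ ≈ 4.62°
|L| = 800 / 397.29 ≈ 2.0136
Gain = 20 log₁₀(2.0136) ≈ 6.08 dB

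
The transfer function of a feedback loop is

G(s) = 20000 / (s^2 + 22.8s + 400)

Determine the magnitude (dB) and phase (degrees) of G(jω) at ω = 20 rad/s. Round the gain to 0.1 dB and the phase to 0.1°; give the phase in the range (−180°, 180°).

32.8 dB, -90.0°

At s = jω = j20:
quadratic: (j20)² + 22.8·j20 + 400 = 0 + j456 → |·| ≈ 456, ∠ ≈ 90.00°
|G| = 20000 / 456 ≈ 43.86
Gain = 20 log₁₀(43.86) ≈ 32.84 dB
∠G = 0.00° − 90.00° = -90.00°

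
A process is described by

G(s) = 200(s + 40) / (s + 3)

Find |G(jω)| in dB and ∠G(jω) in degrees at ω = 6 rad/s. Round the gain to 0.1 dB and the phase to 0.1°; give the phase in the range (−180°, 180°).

At s = jω = j6:
zero (s+40): 40 + j6 → |·| = √(40²+6²) = √1636 ≈ 40.447, ∠ = arctan(6/40) ≈ 8.53°
pole (s+3): 3 + j6 → |·| = √(3²+6²) = √45 ≈ 6.7082, ∠ = arctan(6/3) ≈ 63.43°
|G| = 200 · 40.447 / 6.7082 ≈ 1205.9
Gain = 20 log₁₀(1205.9) ≈ 61.63 dB
∠G = 8.53° − 63.43° = -54.90°

61.6 dB, -54.9°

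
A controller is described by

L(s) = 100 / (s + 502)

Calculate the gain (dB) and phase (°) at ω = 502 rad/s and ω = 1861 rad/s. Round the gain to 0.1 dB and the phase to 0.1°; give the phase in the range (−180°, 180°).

At s = jω = j502:
pole (s+502): 502 + j502 → |·| = √(502²+502²) = √504008 ≈ 709.94, ∠ = arctan(502/502) ≈ 45.00°
|L| = 100 / 709.94 ≈ 0.14086
Gain = 20 log₁₀(0.14086) ≈ -17.02 dB
∠L = 0.00° − 45.00° = -45.00°

At s = jω = j1861:
pole (s+502): 502 + j1861 → |·| = √(502²+1861²) = √3715325 ≈ 1927.5, ∠ = arctan(1861/502) ≈ 74.90°
|L| = 100 / 1927.5 ≈ 0.051881
Gain = 20 log₁₀(0.051881) ≈ -25.70 dB
∠L = 0.00° − 74.90° = -74.90°

ω = 502: -17.0 dB, -45.0°; ω = 1861: -25.7 dB, -74.9°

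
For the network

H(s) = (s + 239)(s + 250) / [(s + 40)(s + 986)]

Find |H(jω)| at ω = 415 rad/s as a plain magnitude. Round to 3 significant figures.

At s = jω = j415:
zero (s+239): 239 + j415 → |·| = √(239²+415²) = √229346 ≈ 478.9, ∠ = arctan(415/239) ≈ 60.06°
zero (s+250): 250 + j415 → |·| = √(250²+415²) = √234725 ≈ 484.48, ∠ = arctan(415/250) ≈ 58.93°
pole (s+40): 40 + j415 → |·| = √(40²+415²) = √173825 ≈ 416.92, ∠ = arctan(415/40) ≈ 84.49°
pole (s+986): 986 + j415 → |·| = √(986²+415²) = √1144421 ≈ 1069.8, ∠ = arctan(415/986) ≈ 22.83°
|H| = 1 · 2.3202e+05 / 4.4602e+05 ≈ 0.5202

0.520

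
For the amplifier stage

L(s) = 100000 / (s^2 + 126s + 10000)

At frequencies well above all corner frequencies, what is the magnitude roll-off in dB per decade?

-40 dB/decade

Each pole contributes −20 dB/decade at high frequency; each zero contributes +20 dB/decade.
Net: 0 zero(s) − 2 pole(s) → -40 dB/decade.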